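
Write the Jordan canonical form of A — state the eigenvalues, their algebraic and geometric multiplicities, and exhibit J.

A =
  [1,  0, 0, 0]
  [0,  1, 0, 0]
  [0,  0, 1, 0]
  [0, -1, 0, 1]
J_2(1) ⊕ J_1(1) ⊕ J_1(1)

The characteristic polynomial is
  det(x·I − A) = x^4 - 4*x^3 + 6*x^2 - 4*x + 1 = (x - 1)^4

Eigenvalues and multiplicities (the geometric multiplicity of λ is n − rank(A − λI), which equals the number of Jordan blocks for λ):
  λ = 1: algebraic multiplicity = 4, geometric multiplicity = 3

Determining the block sizes for each eigenvalue:
  λ = 1: 3 blocks summing to 4 forces exactly one block of size 2 and the rest size 1 → block sizes [2, 1, 1]

Assembling the blocks gives a Jordan form
J =
  [1, 1, 0, 0]
  [0, 1, 0, 0]
  [0, 0, 1, 0]
  [0, 0, 0, 1]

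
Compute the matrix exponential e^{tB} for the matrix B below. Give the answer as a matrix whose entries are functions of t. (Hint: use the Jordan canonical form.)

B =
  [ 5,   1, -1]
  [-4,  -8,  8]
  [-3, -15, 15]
e^{tB} =
  [-t*exp(6*t) + exp(6*t), t*exp(6*t), -t*exp(6*t)]
  [2*t*exp(6*t) - exp(6*t) + 1, -2*t*exp(6*t) - exp(6*t) + 2, 2*t*exp(6*t) + exp(6*t) - 1]
  [3*t*exp(6*t) - exp(6*t) + 1, -3*t*exp(6*t) - 2*exp(6*t) + 2, 3*t*exp(6*t) + 2*exp(6*t) - 1]

Strategy: write B = P · J · P⁻¹ where J is a Jordan canonical form, so e^{tB} = P · e^{tJ} · P⁻¹, and e^{tJ} can be computed block-by-block.

B has Jordan form
J =
  [0, 0, 0]
  [0, 6, 1]
  [0, 0, 6]
(up to reordering of blocks).

Per-block formulas:
  For a 2×2 Jordan block J_2(6): exp(t · J_2(6)) = e^(6t)·(I + t·N), where N is the 2×2 nilpotent shift.
  For a 1×1 block at λ = 0: exp(t · [0]) = [e^(0t)].

After assembling e^{tJ} and conjugating by P, we get:

e^{tB} =
  [-t*exp(6*t) + exp(6*t), t*exp(6*t), -t*exp(6*t)]
  [2*t*exp(6*t) - exp(6*t) + 1, -2*t*exp(6*t) - exp(6*t) + 2, 2*t*exp(6*t) + exp(6*t) - 1]
  [3*t*exp(6*t) - exp(6*t) + 1, -3*t*exp(6*t) - 2*exp(6*t) + 2, 3*t*exp(6*t) + 2*exp(6*t) - 1]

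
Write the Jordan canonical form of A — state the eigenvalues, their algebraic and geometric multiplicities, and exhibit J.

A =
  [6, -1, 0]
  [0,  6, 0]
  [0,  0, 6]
J_2(6) ⊕ J_1(6)

The characteristic polynomial is
  det(x·I − A) = x^3 - 18*x^2 + 108*x - 216 = (x - 6)^3

Eigenvalues and multiplicities (the geometric multiplicity of λ is n − rank(A − λI), which equals the number of Jordan blocks for λ):
  λ = 6: algebraic multiplicity = 3, geometric multiplicity = 2

Determining the block sizes for each eigenvalue:
  λ = 6: 2 blocks summing to 3 forces exactly one block of size 2 and the rest size 1 → block sizes [2, 1]

Assembling the blocks gives a Jordan form
J =
  [6, 1, 0]
  [0, 6, 0]
  [0, 0, 6]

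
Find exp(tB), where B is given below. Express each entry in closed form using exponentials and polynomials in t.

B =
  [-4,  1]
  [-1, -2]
e^{tB} =
  [-t*exp(-3*t) + exp(-3*t), t*exp(-3*t)]
  [-t*exp(-3*t), t*exp(-3*t) + exp(-3*t)]

Strategy: write B = P · J · P⁻¹ where J is a Jordan canonical form, so e^{tB} = P · e^{tJ} · P⁻¹, and e^{tJ} can be computed block-by-block.

B has Jordan form
J =
  [-3,  1]
  [ 0, -3]
(up to reordering of blocks).

Per-block formulas:
  For a 2×2 Jordan block J_2(-3): exp(t · J_2(-3)) = e^(-3t)·(I + t·N), where N is the 2×2 nilpotent shift.

After assembling e^{tJ} and conjugating by P, we get:

e^{tB} =
  [-t*exp(-3*t) + exp(-3*t), t*exp(-3*t)]
  [-t*exp(-3*t), t*exp(-3*t) + exp(-3*t)]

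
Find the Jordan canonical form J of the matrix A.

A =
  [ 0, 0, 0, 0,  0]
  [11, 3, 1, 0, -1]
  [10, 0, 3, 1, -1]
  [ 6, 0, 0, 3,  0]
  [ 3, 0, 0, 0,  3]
J_1(0) ⊕ J_3(3) ⊕ J_1(3)

The characteristic polynomial is
  det(x·I − A) = x^5 - 12*x^4 + 54*x^3 - 108*x^2 + 81*x = x*(x - 3)^4

Eigenvalues and multiplicities (the geometric multiplicity of λ is n − rank(A − λI), which equals the number of Jordan blocks for λ):
  λ = 0: algebraic multiplicity = 1, geometric multiplicity = 1
  λ = 3: algebraic multiplicity = 4, geometric multiplicity = 2

Determining the block sizes for each eigenvalue:
  λ = 0: one block (gm = 1), so the single block has size am = 1 → block sizes [1]
  λ = 3: with am = 4 and gm = 2, the partition is not yet determined (e.g. several partitions of 4 into 2 parts exist). Let N = A − (3)·I. Computing rank(N^1) = 3, rank(N^2) = 2, rank(N^3) = 1; the number of blocks of size ≥ j is rank(N^{j−1}) − rank(N^j), giving [2, 1, 1]. So we have 1 block(s) of size 3, 1 block(s) of size 1 → block sizes [3, 1]

Assembling the blocks gives a Jordan form
J =
  [0, 0, 0, 0, 0]
  [0, 3, 1, 0, 0]
  [0, 0, 3, 1, 0]
  [0, 0, 0, 3, 0]
  [0, 0, 0, 0, 3]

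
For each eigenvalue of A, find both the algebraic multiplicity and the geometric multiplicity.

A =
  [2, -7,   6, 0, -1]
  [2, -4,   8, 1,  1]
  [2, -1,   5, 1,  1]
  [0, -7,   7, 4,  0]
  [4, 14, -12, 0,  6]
λ = -3: alg = 1, geom = 1; λ = 4: alg = 4, geom = 2

Step 1 — factor the characteristic polynomial to read off the algebraic multiplicities:
  χ_A(x) = (x - 4)^4*(x + 3)

Step 2 — compute geometric multiplicities via the rank-nullity identity g(λ) = n − rank(A − λI):
  rank(A − (-3)·I) = 4, so dim ker(A − (-3)·I) = n − 4 = 1
  rank(A − (4)·I) = 3, so dim ker(A − (4)·I) = n − 3 = 2

Summary:
  λ = -3: algebraic multiplicity = 1, geometric multiplicity = 1
  λ = 4: algebraic multiplicity = 4, geometric multiplicity = 2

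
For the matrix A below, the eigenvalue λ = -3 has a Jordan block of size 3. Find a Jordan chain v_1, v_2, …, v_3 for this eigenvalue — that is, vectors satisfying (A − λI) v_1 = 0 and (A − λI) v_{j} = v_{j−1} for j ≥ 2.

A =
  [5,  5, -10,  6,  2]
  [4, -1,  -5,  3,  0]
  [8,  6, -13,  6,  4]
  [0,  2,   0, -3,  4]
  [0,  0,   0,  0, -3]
A Jordan chain for λ = -3 of length 3:
v_1 = (4, 0, 8, 8, 0)ᵀ
v_2 = (8, 4, 8, 0, 0)ᵀ
v_3 = (1, 0, 0, 0, 0)ᵀ

Let N = A − (-3)·I. We want v_3 with N^3 v_3 = 0 but N^2 v_3 ≠ 0; then v_{j-1} := N · v_j for j = 3, …, 2.

Pick v_3 = (1, 0, 0, 0, 0)ᵀ.
Then v_2 = N · v_3 = (8, 4, 8, 0, 0)ᵀ.
Then v_1 = N · v_2 = (4, 0, 8, 8, 0)ᵀ.

Sanity check: (A − (-3)·I) v_1 = (0, 0, 0, 0, 0)ᵀ = 0. ✓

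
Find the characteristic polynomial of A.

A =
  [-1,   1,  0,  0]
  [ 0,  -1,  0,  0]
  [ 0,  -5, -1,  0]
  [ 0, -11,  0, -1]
x^4 + 4*x^3 + 6*x^2 + 4*x + 1

Expanding det(x·I − A) (e.g. by cofactor expansion or by noting that A is similar to its Jordan form J, which has the same characteristic polynomial as A) gives
  χ_A(x) = x^4 + 4*x^3 + 6*x^2 + 4*x + 1
which factors as (x + 1)^4. The eigenvalues (with algebraic multiplicities) are λ = -1 with multiplicity 4.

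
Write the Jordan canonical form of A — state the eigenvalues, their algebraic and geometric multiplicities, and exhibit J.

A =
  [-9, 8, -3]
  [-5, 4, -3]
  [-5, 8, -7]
J_2(-4) ⊕ J_1(-4)

The characteristic polynomial is
  det(x·I − A) = x^3 + 12*x^2 + 48*x + 64 = (x + 4)^3

Eigenvalues and multiplicities (the geometric multiplicity of λ is n − rank(A − λI), which equals the number of Jordan blocks for λ):
  λ = -4: algebraic multiplicity = 3, geometric multiplicity = 2

Determining the block sizes for each eigenvalue:
  λ = -4: 2 blocks summing to 3 forces exactly one block of size 2 and the rest size 1 → block sizes [2, 1]

Assembling the blocks gives a Jordan form
J =
  [-4,  1,  0]
  [ 0, -4,  0]
  [ 0,  0, -4]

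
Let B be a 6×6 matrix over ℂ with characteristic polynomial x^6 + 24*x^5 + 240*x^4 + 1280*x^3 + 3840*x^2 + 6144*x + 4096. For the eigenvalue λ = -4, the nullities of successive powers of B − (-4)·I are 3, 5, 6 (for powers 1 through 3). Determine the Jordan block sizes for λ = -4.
Block sizes for λ = -4: [3, 2, 1]

From the dimensions of kernels of powers, the number of Jordan blocks of size at least j is d_j − d_{j−1} where d_j = dim ker(N^j) (with d_0 = 0). Computing the differences gives [3, 2, 1].
The number of blocks of size exactly k is (#blocks of size ≥ k) − (#blocks of size ≥ k + 1), so the partition is: 1 block(s) of size 1, 1 block(s) of size 2, 1 block(s) of size 3.
In nonincreasing order the block sizes are [3, 2, 1].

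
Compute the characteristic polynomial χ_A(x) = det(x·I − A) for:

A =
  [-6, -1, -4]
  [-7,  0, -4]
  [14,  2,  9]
x^3 - 3*x^2 + 3*x - 1

Expanding det(x·I − A) (e.g. by cofactor expansion or by noting that A is similar to its Jordan form J, which has the same characteristic polynomial as A) gives
  χ_A(x) = x^3 - 3*x^2 + 3*x - 1
which factors as (x - 1)^3. The eigenvalues (with algebraic multiplicities) are λ = 1 with multiplicity 3.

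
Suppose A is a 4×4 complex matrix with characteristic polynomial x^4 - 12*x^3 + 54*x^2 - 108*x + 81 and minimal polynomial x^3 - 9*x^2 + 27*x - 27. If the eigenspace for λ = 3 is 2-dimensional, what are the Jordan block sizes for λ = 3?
Block sizes for λ = 3: [3, 1]

Step 1 — from the characteristic polynomial, algebraic multiplicity of λ = 3 is 4. From dim ker(A − (3)·I) = 2, there are exactly 2 Jordan blocks for λ = 3.
Step 2 — from the minimal polynomial, the factor (x − 3)^3 tells us the largest block for λ = 3 has size 3.
Step 3 — with total size 4, 2 blocks, and largest block 3, the block sizes (in nonincreasing order) are [3, 1].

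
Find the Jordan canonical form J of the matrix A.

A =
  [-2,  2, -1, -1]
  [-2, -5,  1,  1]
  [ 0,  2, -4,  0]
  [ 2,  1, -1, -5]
J_3(-4) ⊕ J_1(-4)

The characteristic polynomial is
  det(x·I − A) = x^4 + 16*x^3 + 96*x^2 + 256*x + 256 = (x + 4)^4

Eigenvalues and multiplicities (the geometric multiplicity of λ is n − rank(A − λI), which equals the number of Jordan blocks for λ):
  λ = -4: algebraic multiplicity = 4, geometric multiplicity = 2

Determining the block sizes for each eigenvalue:
  λ = -4: with am = 4 and gm = 2, the partition is not yet determined (e.g. several partitions of 4 into 2 parts exist). Let N = A − (-4)·I. Computing rank(N^1) = 2, rank(N^2) = 1, rank(N^3) = 0; the number of blocks of size ≥ j is rank(N^{j−1}) − rank(N^j), giving [2, 1, 1]. So we have 1 block(s) of size 3, 1 block(s) of size 1 → block sizes [3, 1]

Assembling the blocks gives a Jordan form
J =
  [-4,  1,  0,  0]
  [ 0, -4,  1,  0]
  [ 0,  0, -4,  0]
  [ 0,  0,  0, -4]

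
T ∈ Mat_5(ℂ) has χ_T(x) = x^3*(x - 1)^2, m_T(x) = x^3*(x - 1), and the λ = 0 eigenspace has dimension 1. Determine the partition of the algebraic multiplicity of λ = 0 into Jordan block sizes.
Block sizes for λ = 0: [3]

Step 1 — from the characteristic polynomial, algebraic multiplicity of λ = 0 is 3. From dim ker(T − (0)·I) = 1, there are exactly 1 Jordan blocks for λ = 0.
Step 2 — from the minimal polynomial, the factor (x − 0)^3 tells us the largest block for λ = 0 has size 3.
Step 3 — with total size 3, 1 blocks, and largest block 3, the block sizes (in nonincreasing order) are [3].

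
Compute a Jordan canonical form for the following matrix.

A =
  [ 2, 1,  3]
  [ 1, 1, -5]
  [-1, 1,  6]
J_3(3)

The characteristic polynomial is
  det(x·I − A) = x^3 - 9*x^2 + 27*x - 27 = (x - 3)^3

Eigenvalues and multiplicities (the geometric multiplicity of λ is n − rank(A − λI), which equals the number of Jordan blocks for λ):
  λ = 3: algebraic multiplicity = 3, geometric multiplicity = 1

Determining the block sizes for each eigenvalue:
  λ = 3: one block (gm = 1), so the single block has size am = 3 → block sizes [3]

Assembling the blocks gives a Jordan form
J =
  [3, 1, 0]
  [0, 3, 1]
  [0, 0, 3]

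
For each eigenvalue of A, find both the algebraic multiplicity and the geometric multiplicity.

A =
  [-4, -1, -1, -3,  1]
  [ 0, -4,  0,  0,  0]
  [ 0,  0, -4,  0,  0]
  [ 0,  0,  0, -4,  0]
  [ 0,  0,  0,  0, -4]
λ = -4: alg = 5, geom = 4

Step 1 — factor the characteristic polynomial to read off the algebraic multiplicities:
  χ_A(x) = (x + 4)^5

Step 2 — compute geometric multiplicities via the rank-nullity identity g(λ) = n − rank(A − λI):
  rank(A − (-4)·I) = 1, so dim ker(A − (-4)·I) = n − 1 = 4

Summary:
  λ = -4: algebraic multiplicity = 5, geometric multiplicity = 4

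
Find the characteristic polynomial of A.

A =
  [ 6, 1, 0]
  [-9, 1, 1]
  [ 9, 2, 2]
x^3 - 9*x^2 + 27*x - 27

Expanding det(x·I − A) (e.g. by cofactor expansion or by noting that A is similar to its Jordan form J, which has the same characteristic polynomial as A) gives
  χ_A(x) = x^3 - 9*x^2 + 27*x - 27
which factors as (x - 3)^3. The eigenvalues (with algebraic multiplicities) are λ = 3 with multiplicity 3.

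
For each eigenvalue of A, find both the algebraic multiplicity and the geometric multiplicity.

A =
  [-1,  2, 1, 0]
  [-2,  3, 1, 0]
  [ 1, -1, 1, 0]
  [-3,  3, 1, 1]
λ = 1: alg = 4, geom = 2

Step 1 — factor the characteristic polynomial to read off the algebraic multiplicities:
  χ_A(x) = (x - 1)^4

Step 2 — compute geometric multiplicities via the rank-nullity identity g(λ) = n − rank(A − λI):
  rank(A − (1)·I) = 2, so dim ker(A − (1)·I) = n − 2 = 2

Summary:
  λ = 1: algebraic multiplicity = 4, geometric multiplicity = 2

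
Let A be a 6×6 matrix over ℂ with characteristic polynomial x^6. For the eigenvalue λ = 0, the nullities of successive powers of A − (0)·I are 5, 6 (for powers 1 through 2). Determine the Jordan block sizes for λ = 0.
Block sizes for λ = 0: [2, 1, 1, 1, 1]

From the dimensions of kernels of powers, the number of Jordan blocks of size at least j is d_j − d_{j−1} where d_j = dim ker(N^j) (with d_0 = 0). Computing the differences gives [5, 1].
The number of blocks of size exactly k is (#blocks of size ≥ k) − (#blocks of size ≥ k + 1), so the partition is: 4 block(s) of size 1, 1 block(s) of size 2.
In nonincreasing order the block sizes are [2, 1, 1, 1, 1].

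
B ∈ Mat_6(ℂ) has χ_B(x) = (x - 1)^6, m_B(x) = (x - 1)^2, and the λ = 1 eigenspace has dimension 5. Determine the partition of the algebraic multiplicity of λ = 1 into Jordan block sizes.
Block sizes for λ = 1: [2, 1, 1, 1, 1]

Step 1 — from the characteristic polynomial, algebraic multiplicity of λ = 1 is 6. From dim ker(B − (1)·I) = 5, there are exactly 5 Jordan blocks for λ = 1.
Step 2 — from the minimal polynomial, the factor (x − 1)^2 tells us the largest block for λ = 1 has size 2.
Step 3 — with total size 6, 5 blocks, and largest block 2, the block sizes (in nonincreasing order) are [2, 1, 1, 1, 1].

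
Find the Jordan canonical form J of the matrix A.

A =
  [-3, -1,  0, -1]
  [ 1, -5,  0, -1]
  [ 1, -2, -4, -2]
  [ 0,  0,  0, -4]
J_3(-4) ⊕ J_1(-4)

The characteristic polynomial is
  det(x·I − A) = x^4 + 16*x^3 + 96*x^2 + 256*x + 256 = (x + 4)^4

Eigenvalues and multiplicities (the geometric multiplicity of λ is n − rank(A − λI), which equals the number of Jordan blocks for λ):
  λ = -4: algebraic multiplicity = 4, geometric multiplicity = 2

Determining the block sizes for each eigenvalue:
  λ = -4: with am = 4 and gm = 2, the partition is not yet determined (e.g. several partitions of 4 into 2 parts exist). Let N = A − (-4)·I. Computing rank(N^1) = 2, rank(N^2) = 1, rank(N^3) = 0; the number of blocks of size ≥ j is rank(N^{j−1}) − rank(N^j), giving [2, 1, 1]. So we have 1 block(s) of size 3, 1 block(s) of size 1 → block sizes [3, 1]

Assembling the blocks gives a Jordan form
J =
  [-4,  1,  0,  0]
  [ 0, -4,  1,  0]
  [ 0,  0, -4,  0]
  [ 0,  0,  0, -4]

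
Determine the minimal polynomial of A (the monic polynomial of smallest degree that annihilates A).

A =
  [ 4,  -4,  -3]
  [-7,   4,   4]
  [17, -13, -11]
x^3 + 3*x^2 + 3*x + 1

The characteristic polynomial is χ_A(x) = (x + 1)^3, so the eigenvalues are known. The minimal polynomial is
  m_A(x) = Π_λ (x − λ)^{k_λ}
where k_λ is the size of the *largest* Jordan block for λ (equivalently, the smallest k with (A − λI)^k v = 0 for every generalised eigenvector v of λ).

  λ = -1: largest Jordan block has size 3, contributing (x + 1)^3

So m_A(x) = (x + 1)^3 = x^3 + 3*x^2 + 3*x + 1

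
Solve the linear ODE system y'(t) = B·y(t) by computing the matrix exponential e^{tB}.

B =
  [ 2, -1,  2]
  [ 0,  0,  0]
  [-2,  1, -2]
e^{tB} =
  [2*t + 1, -t, 2*t]
  [0, 1, 0]
  [-2*t, t, 1 - 2*t]

Strategy: write B = P · J · P⁻¹ where J is a Jordan canonical form, so e^{tB} = P · e^{tJ} · P⁻¹, and e^{tJ} can be computed block-by-block.

B has Jordan form
J =
  [0, 1, 0]
  [0, 0, 0]
  [0, 0, 0]
(up to reordering of blocks).

Per-block formulas:
  For a 2×2 Jordan block J_2(0): exp(t · J_2(0)) = e^(0t)·(I + t·N), where N is the 2×2 nilpotent shift.
  For a 1×1 block at λ = 0: exp(t · [0]) = [e^(0t)].

After assembling e^{tJ} and conjugating by P, we get:

e^{tB} =
  [2*t + 1, -t, 2*t]
  [0, 1, 0]
  [-2*t, t, 1 - 2*t]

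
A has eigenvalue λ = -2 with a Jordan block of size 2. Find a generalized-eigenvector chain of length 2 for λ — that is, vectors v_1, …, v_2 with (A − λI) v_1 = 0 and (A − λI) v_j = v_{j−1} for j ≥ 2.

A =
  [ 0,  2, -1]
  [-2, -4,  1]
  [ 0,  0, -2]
A Jordan chain for λ = -2 of length 2:
v_1 = (2, -2, 0)ᵀ
v_2 = (1, 0, 0)ᵀ

Let N = A − (-2)·I. We want v_2 with N^2 v_2 = 0 but N^1 v_2 ≠ 0; then v_{j-1} := N · v_j for j = 2, …, 2.

Pick v_2 = (1, 0, 0)ᵀ.
Then v_1 = N · v_2 = (2, -2, 0)ᵀ.

Sanity check: (A − (-2)·I) v_1 = (0, 0, 0)ᵀ = 0. ✓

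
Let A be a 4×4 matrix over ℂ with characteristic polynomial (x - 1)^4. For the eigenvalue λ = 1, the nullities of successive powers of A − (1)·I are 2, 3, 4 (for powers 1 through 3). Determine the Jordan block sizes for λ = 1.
Block sizes for λ = 1: [3, 1]

From the dimensions of kernels of powers, the number of Jordan blocks of size at least j is d_j − d_{j−1} where d_j = dim ker(N^j) (with d_0 = 0). Computing the differences gives [2, 1, 1].
The number of blocks of size exactly k is (#blocks of size ≥ k) − (#blocks of size ≥ k + 1), so the partition is: 1 block(s) of size 1, 1 block(s) of size 3.
In nonincreasing order the block sizes are [3, 1].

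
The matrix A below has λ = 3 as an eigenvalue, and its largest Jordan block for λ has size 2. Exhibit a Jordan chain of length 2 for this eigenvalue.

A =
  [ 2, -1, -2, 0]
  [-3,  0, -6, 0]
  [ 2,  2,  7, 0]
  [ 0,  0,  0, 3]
A Jordan chain for λ = 3 of length 2:
v_1 = (-1, -3, 2, 0)ᵀ
v_2 = (1, 0, 0, 0)ᵀ

Let N = A − (3)·I. We want v_2 with N^2 v_2 = 0 but N^1 v_2 ≠ 0; then v_{j-1} := N · v_j for j = 2, …, 2.

Pick v_2 = (1, 0, 0, 0)ᵀ.
Then v_1 = N · v_2 = (-1, -3, 2, 0)ᵀ.

Sanity check: (A − (3)·I) v_1 = (0, 0, 0, 0)ᵀ = 0. ✓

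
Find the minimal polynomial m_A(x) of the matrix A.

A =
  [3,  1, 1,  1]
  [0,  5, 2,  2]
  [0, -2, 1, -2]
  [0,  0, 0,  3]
x^2 - 6*x + 9

The characteristic polynomial is χ_A(x) = (x - 3)^4, so the eigenvalues are known. The minimal polynomial is
  m_A(x) = Π_λ (x − λ)^{k_λ}
where k_λ is the size of the *largest* Jordan block for λ (equivalently, the smallest k with (A − λI)^k v = 0 for every generalised eigenvector v of λ).

  λ = 3: largest Jordan block has size 2, contributing (x − 3)^2

So m_A(x) = (x - 3)^2 = x^2 - 6*x + 9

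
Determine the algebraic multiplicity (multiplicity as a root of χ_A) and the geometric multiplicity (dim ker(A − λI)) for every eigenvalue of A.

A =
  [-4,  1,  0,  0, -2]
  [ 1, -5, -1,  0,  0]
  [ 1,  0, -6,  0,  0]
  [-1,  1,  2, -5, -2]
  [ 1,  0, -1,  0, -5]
λ = -5: alg = 5, geom = 3

Step 1 — factor the characteristic polynomial to read off the algebraic multiplicities:
  χ_A(x) = (x + 5)^5

Step 2 — compute geometric multiplicities via the rank-nullity identity g(λ) = n − rank(A − λI):
  rank(A − (-5)·I) = 2, so dim ker(A − (-5)·I) = n − 2 = 3

Summary:
  λ = -5: algebraic multiplicity = 5, geometric multiplicity = 3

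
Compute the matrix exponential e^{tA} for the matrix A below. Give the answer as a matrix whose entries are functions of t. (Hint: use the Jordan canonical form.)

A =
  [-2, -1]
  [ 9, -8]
e^{tA} =
  [3*t*exp(-5*t) + exp(-5*t), -t*exp(-5*t)]
  [9*t*exp(-5*t), -3*t*exp(-5*t) + exp(-5*t)]

Strategy: write A = P · J · P⁻¹ where J is a Jordan canonical form, so e^{tA} = P · e^{tJ} · P⁻¹, and e^{tJ} can be computed block-by-block.

A has Jordan form
J =
  [-5,  1]
  [ 0, -5]
(up to reordering of blocks).

Per-block formulas:
  For a 2×2 Jordan block J_2(-5): exp(t · J_2(-5)) = e^(-5t)·(I + t·N), where N is the 2×2 nilpotent shift.

After assembling e^{tJ} and conjugating by P, we get:

e^{tA} =
  [3*t*exp(-5*t) + exp(-5*t), -t*exp(-5*t)]
  [9*t*exp(-5*t), -3*t*exp(-5*t) + exp(-5*t)]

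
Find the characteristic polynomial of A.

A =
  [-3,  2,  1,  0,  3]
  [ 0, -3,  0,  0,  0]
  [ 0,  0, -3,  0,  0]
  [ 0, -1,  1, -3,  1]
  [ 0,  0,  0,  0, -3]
x^5 + 15*x^4 + 90*x^3 + 270*x^2 + 405*x + 243

Expanding det(x·I − A) (e.g. by cofactor expansion or by noting that A is similar to its Jordan form J, which has the same characteristic polynomial as A) gives
  χ_A(x) = x^5 + 15*x^4 + 90*x^3 + 270*x^2 + 405*x + 243
which factors as (x + 3)^5. The eigenvalues (with algebraic multiplicities) are λ = -3 with multiplicity 5.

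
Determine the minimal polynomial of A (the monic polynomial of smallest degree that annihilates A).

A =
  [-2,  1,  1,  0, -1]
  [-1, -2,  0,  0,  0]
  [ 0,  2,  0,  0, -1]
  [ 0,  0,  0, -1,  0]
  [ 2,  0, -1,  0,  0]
x^3 + 3*x^2 + 3*x + 1

The characteristic polynomial is χ_A(x) = (x + 1)^5, so the eigenvalues are known. The minimal polynomial is
  m_A(x) = Π_λ (x − λ)^{k_λ}
where k_λ is the size of the *largest* Jordan block for λ (equivalently, the smallest k with (A − λI)^k v = 0 for every generalised eigenvector v of λ).

  λ = -1: largest Jordan block has size 3, contributing (x + 1)^3

So m_A(x) = (x + 1)^3 = x^3 + 3*x^2 + 3*x + 1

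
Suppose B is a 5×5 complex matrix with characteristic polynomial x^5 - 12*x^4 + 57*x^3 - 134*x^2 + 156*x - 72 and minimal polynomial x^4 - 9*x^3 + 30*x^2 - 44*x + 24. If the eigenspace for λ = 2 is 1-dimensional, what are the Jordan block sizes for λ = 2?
Block sizes for λ = 2: [3]

Step 1 — from the characteristic polynomial, algebraic multiplicity of λ = 2 is 3. From dim ker(B − (2)·I) = 1, there are exactly 1 Jordan blocks for λ = 2.
Step 2 — from the minimal polynomial, the factor (x − 2)^3 tells us the largest block for λ = 2 has size 3.
Step 3 — with total size 3, 1 blocks, and largest block 3, the block sizes (in nonincreasing order) are [3].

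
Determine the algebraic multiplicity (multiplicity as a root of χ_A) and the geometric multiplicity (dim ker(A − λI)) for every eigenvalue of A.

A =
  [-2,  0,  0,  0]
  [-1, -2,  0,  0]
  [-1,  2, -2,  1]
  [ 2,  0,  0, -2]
λ = -2: alg = 4, geom = 2

Step 1 — factor the characteristic polynomial to read off the algebraic multiplicities:
  χ_A(x) = (x + 2)^4

Step 2 — compute geometric multiplicities via the rank-nullity identity g(λ) = n − rank(A − λI):
  rank(A − (-2)·I) = 2, so dim ker(A − (-2)·I) = n − 2 = 2

Summary:
  λ = -2: algebraic multiplicity = 4, geometric multiplicity = 2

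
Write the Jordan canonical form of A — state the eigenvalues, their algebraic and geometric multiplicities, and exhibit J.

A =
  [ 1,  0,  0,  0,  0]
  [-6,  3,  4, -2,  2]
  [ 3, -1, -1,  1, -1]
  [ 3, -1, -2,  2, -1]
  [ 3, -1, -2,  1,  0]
J_2(1) ⊕ J_1(1) ⊕ J_1(1) ⊕ J_1(1)

The characteristic polynomial is
  det(x·I − A) = x^5 - 5*x^4 + 10*x^3 - 10*x^2 + 5*x - 1 = (x - 1)^5

Eigenvalues and multiplicities (the geometric multiplicity of λ is n − rank(A − λI), which equals the number of Jordan blocks for λ):
  λ = 1: algebraic multiplicity = 5, geometric multiplicity = 4

Determining the block sizes for each eigenvalue:
  λ = 1: 4 blocks summing to 5 forces exactly one block of size 2 and the rest size 1 → block sizes [2, 1, 1, 1]

Assembling the blocks gives a Jordan form
J =
  [1, 1, 0, 0, 0]
  [0, 1, 0, 0, 0]
  [0, 0, 1, 0, 0]
  [0, 0, 0, 1, 0]
  [0, 0, 0, 0, 1]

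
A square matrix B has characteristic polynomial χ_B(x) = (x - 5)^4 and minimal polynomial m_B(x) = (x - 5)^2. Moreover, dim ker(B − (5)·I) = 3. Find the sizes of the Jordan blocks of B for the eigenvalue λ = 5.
Block sizes for λ = 5: [2, 1, 1]

Step 1 — from the characteristic polynomial, algebraic multiplicity of λ = 5 is 4. From dim ker(B − (5)·I) = 3, there are exactly 3 Jordan blocks for λ = 5.
Step 2 — from the minimal polynomial, the factor (x − 5)^2 tells us the largest block for λ = 5 has size 2.
Step 3 — with total size 4, 3 blocks, and largest block 2, the block sizes (in nonincreasing order) are [2, 1, 1].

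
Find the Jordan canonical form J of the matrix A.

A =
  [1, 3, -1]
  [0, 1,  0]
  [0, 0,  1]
J_2(1) ⊕ J_1(1)

The characteristic polynomial is
  det(x·I − A) = x^3 - 3*x^2 + 3*x - 1 = (x - 1)^3

Eigenvalues and multiplicities (the geometric multiplicity of λ is n − rank(A − λI), which equals the number of Jordan blocks for λ):
  λ = 1: algebraic multiplicity = 3, geometric multiplicity = 2

Determining the block sizes for each eigenvalue:
  λ = 1: 2 blocks summing to 3 forces exactly one block of size 2 and the rest size 1 → block sizes [2, 1]

Assembling the blocks gives a Jordan form
J =
  [1, 1, 0]
  [0, 1, 0]
  [0, 0, 1]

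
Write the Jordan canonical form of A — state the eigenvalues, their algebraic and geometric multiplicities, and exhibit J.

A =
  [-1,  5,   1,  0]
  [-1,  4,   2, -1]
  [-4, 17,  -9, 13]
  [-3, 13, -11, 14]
J_2(0) ⊕ J_2(4)

The characteristic polynomial is
  det(x·I − A) = x^4 - 8*x^3 + 16*x^2 = x^2*(x - 4)^2

Eigenvalues and multiplicities (the geometric multiplicity of λ is n − rank(A − λI), which equals the number of Jordan blocks for λ):
  λ = 0: algebraic multiplicity = 2, geometric multiplicity = 1
  λ = 4: algebraic multiplicity = 2, geometric multiplicity = 1

Determining the block sizes for each eigenvalue:
  λ = 0: one block (gm = 1), so the single block has size am = 2 → block sizes [2]
  λ = 4: one block (gm = 1), so the single block has size am = 2 → block sizes [2]

Assembling the blocks gives a Jordan form
J =
  [0, 1, 0, 0]
  [0, 0, 0, 0]
  [0, 0, 4, 1]
  [0, 0, 0, 4]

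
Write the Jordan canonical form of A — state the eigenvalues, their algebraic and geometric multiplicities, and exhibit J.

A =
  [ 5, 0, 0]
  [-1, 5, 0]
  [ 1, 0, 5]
J_2(5) ⊕ J_1(5)

The characteristic polynomial is
  det(x·I − A) = x^3 - 15*x^2 + 75*x - 125 = (x - 5)^3

Eigenvalues and multiplicities (the geometric multiplicity of λ is n − rank(A − λI), which equals the number of Jordan blocks for λ):
  λ = 5: algebraic multiplicity = 3, geometric multiplicity = 2

Determining the block sizes for each eigenvalue:
  λ = 5: 2 blocks summing to 3 forces exactly one block of size 2 and the rest size 1 → block sizes [2, 1]

Assembling the blocks gives a Jordan form
J =
  [5, 1, 0]
  [0, 5, 0]
  [0, 0, 5]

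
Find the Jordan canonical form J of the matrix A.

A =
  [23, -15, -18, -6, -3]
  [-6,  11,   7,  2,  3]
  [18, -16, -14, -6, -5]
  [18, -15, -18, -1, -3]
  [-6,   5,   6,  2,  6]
J_3(5) ⊕ J_1(5) ⊕ J_1(5)

The characteristic polynomial is
  det(x·I − A) = x^5 - 25*x^4 + 250*x^3 - 1250*x^2 + 3125*x - 3125 = (x - 5)^5

Eigenvalues and multiplicities (the geometric multiplicity of λ is n − rank(A − λI), which equals the number of Jordan blocks for λ):
  λ = 5: algebraic multiplicity = 5, geometric multiplicity = 3

Determining the block sizes for each eigenvalue:
  λ = 5: with am = 5 and gm = 3, the partition is not yet determined (e.g. several partitions of 5 into 3 parts exist). Let N = A − (5)·I. Computing rank(N^1) = 2, rank(N^2) = 1, rank(N^3) = 0; the number of blocks of size ≥ j is rank(N^{j−1}) − rank(N^j), giving [3, 1, 1]. So we have 1 block(s) of size 3, 2 block(s) of size 1 → block sizes [3, 1, 1]

Assembling the blocks gives a Jordan form
J =
  [5, 1, 0, 0, 0]
  [0, 5, 1, 0, 0]
  [0, 0, 5, 0, 0]
  [0, 0, 0, 5, 0]
  [0, 0, 0, 0, 5]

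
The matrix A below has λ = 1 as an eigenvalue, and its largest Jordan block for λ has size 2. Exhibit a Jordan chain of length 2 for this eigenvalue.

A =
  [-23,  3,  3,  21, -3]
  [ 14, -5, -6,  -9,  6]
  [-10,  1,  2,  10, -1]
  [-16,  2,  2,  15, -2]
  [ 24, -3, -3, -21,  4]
A Jordan chain for λ = 1 of length 2:
v_1 = (0, -1, 1, 0, 0)ᵀ
v_2 = (1, 1, 0, 1, 0)ᵀ

Let N = A − (1)·I. We want v_2 with N^2 v_2 = 0 but N^1 v_2 ≠ 0; then v_{j-1} := N · v_j for j = 2, …, 2.

Pick v_2 = (1, 1, 0, 1, 0)ᵀ.
Then v_1 = N · v_2 = (0, -1, 1, 0, 0)ᵀ.

Sanity check: (A − (1)·I) v_1 = (0, 0, 0, 0, 0)ᵀ = 0. ✓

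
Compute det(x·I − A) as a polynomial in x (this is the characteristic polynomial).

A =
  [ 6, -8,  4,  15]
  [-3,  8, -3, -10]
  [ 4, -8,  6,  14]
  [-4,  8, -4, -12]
x^4 - 8*x^3 + 24*x^2 - 32*x + 16

Expanding det(x·I − A) (e.g. by cofactor expansion or by noting that A is similar to its Jordan form J, which has the same characteristic polynomial as A) gives
  χ_A(x) = x^4 - 8*x^3 + 24*x^2 - 32*x + 16
which factors as (x - 2)^4. The eigenvalues (with algebraic multiplicities) are λ = 2 with multiplicity 4.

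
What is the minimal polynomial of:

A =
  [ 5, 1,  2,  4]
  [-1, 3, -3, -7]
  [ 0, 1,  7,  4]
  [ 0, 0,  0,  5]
x^3 - 15*x^2 + 75*x - 125

The characteristic polynomial is χ_A(x) = (x - 5)^4, so the eigenvalues are known. The minimal polynomial is
  m_A(x) = Π_λ (x − λ)^{k_λ}
where k_λ is the size of the *largest* Jordan block for λ (equivalently, the smallest k with (A − λI)^k v = 0 for every generalised eigenvector v of λ).

  λ = 5: largest Jordan block has size 3, contributing (x − 5)^3

So m_A(x) = (x - 5)^3 = x^3 - 15*x^2 + 75*x - 125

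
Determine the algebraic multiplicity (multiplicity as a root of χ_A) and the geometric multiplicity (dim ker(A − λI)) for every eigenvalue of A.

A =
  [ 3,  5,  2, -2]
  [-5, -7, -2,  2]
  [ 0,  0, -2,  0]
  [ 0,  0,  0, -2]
λ = -2: alg = 4, geom = 3

Step 1 — factor the characteristic polynomial to read off the algebraic multiplicities:
  χ_A(x) = (x + 2)^4

Step 2 — compute geometric multiplicities via the rank-nullity identity g(λ) = n − rank(A − λI):
  rank(A − (-2)·I) = 1, so dim ker(A − (-2)·I) = n − 1 = 3

Summary:
  λ = -2: algebraic multiplicity = 4, geometric multiplicity = 3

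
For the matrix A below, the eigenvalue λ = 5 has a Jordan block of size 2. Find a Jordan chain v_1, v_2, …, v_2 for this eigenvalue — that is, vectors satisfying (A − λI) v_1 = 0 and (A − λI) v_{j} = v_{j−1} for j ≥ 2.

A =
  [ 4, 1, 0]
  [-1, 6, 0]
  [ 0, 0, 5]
A Jordan chain for λ = 5 of length 2:
v_1 = (-1, -1, 0)ᵀ
v_2 = (1, 0, 0)ᵀ

Let N = A − (5)·I. We want v_2 with N^2 v_2 = 0 but N^1 v_2 ≠ 0; then v_{j-1} := N · v_j for j = 2, …, 2.

Pick v_2 = (1, 0, 0)ᵀ.
Then v_1 = N · v_2 = (-1, -1, 0)ᵀ.

Sanity check: (A − (5)·I) v_1 = (0, 0, 0)ᵀ = 0. ✓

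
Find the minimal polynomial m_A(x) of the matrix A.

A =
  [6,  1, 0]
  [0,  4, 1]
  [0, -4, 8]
x^3 - 18*x^2 + 108*x - 216

The characteristic polynomial is χ_A(x) = (x - 6)^3, so the eigenvalues are known. The minimal polynomial is
  m_A(x) = Π_λ (x − λ)^{k_λ}
where k_λ is the size of the *largest* Jordan block for λ (equivalently, the smallest k with (A − λI)^k v = 0 for every generalised eigenvector v of λ).

  λ = 6: largest Jordan block has size 3, contributing (x − 6)^3

So m_A(x) = (x - 6)^3 = x^3 - 18*x^2 + 108*x - 216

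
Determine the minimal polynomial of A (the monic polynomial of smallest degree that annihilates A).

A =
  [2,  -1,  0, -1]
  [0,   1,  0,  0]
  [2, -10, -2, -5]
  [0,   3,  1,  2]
x^4 - 3*x^3 + 3*x^2 - x

The characteristic polynomial is χ_A(x) = x*(x - 1)^3, so the eigenvalues are known. The minimal polynomial is
  m_A(x) = Π_λ (x − λ)^{k_λ}
where k_λ is the size of the *largest* Jordan block for λ (equivalently, the smallest k with (A − λI)^k v = 0 for every generalised eigenvector v of λ).

  λ = 0: largest Jordan block has size 1, contributing (x − 0)
  λ = 1: largest Jordan block has size 3, contributing (x − 1)^3

So m_A(x) = x*(x - 1)^3 = x^4 - 3*x^3 + 3*x^2 - x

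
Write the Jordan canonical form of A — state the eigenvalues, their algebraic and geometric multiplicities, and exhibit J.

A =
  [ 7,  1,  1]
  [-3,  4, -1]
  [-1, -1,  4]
J_3(5)

The characteristic polynomial is
  det(x·I − A) = x^3 - 15*x^2 + 75*x - 125 = (x - 5)^3

Eigenvalues and multiplicities (the geometric multiplicity of λ is n − rank(A − λI), which equals the number of Jordan blocks for λ):
  λ = 5: algebraic multiplicity = 3, geometric multiplicity = 1

Determining the block sizes for each eigenvalue:
  λ = 5: one block (gm = 1), so the single block has size am = 3 → block sizes [3]

Assembling the blocks gives a Jordan form
J =
  [5, 1, 0]
  [0, 5, 1]
  [0, 0, 5]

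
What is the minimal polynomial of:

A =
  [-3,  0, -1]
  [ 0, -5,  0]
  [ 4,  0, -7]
x^2 + 10*x + 25

The characteristic polynomial is χ_A(x) = (x + 5)^3, so the eigenvalues are known. The minimal polynomial is
  m_A(x) = Π_λ (x − λ)^{k_λ}
where k_λ is the size of the *largest* Jordan block for λ (equivalently, the smallest k with (A − λI)^k v = 0 for every generalised eigenvector v of λ).

  λ = -5: largest Jordan block has size 2, contributing (x + 5)^2

So m_A(x) = (x + 5)^2 = x^2 + 10*x + 25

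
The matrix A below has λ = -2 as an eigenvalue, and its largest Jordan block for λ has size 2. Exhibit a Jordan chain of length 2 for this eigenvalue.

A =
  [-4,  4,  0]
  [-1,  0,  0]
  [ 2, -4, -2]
A Jordan chain for λ = -2 of length 2:
v_1 = (-2, -1, 2)ᵀ
v_2 = (1, 0, 0)ᵀ

Let N = A − (-2)·I. We want v_2 with N^2 v_2 = 0 but N^1 v_2 ≠ 0; then v_{j-1} := N · v_j for j = 2, …, 2.

Pick v_2 = (1, 0, 0)ᵀ.
Then v_1 = N · v_2 = (-2, -1, 2)ᵀ.

Sanity check: (A − (-2)·I) v_1 = (0, 0, 0)ᵀ = 0. ✓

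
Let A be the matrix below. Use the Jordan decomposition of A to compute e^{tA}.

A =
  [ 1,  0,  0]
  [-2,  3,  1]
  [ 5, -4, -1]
e^{tA} =
  [exp(t), 0, 0]
  [t^2*exp(t)/2 - 2*t*exp(t), 2*t*exp(t) + exp(t), t*exp(t)]
  [-t^2*exp(t) + 5*t*exp(t), -4*t*exp(t), -2*t*exp(t) + exp(t)]

Strategy: write A = P · J · P⁻¹ where J is a Jordan canonical form, so e^{tA} = P · e^{tJ} · P⁻¹, and e^{tJ} can be computed block-by-block.

A has Jordan form
J =
  [1, 1, 0]
  [0, 1, 1]
  [0, 0, 1]
(up to reordering of blocks).

Per-block formulas:
  For a 3×3 Jordan block J_3(1): exp(t · J_3(1)) = e^(1t)·(I + t·N + (t^2/2)·N^2), where N is the 3×3 nilpotent shift.

After assembling e^{tJ} and conjugating by P, we get:

e^{tA} =
  [exp(t), 0, 0]
  [t^2*exp(t)/2 - 2*t*exp(t), 2*t*exp(t) + exp(t), t*exp(t)]
  [-t^2*exp(t) + 5*t*exp(t), -4*t*exp(t), -2*t*exp(t) + exp(t)]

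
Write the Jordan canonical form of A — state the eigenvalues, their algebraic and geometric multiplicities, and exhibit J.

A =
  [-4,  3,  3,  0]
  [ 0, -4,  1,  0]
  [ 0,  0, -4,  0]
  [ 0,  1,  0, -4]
J_3(-4) ⊕ J_1(-4)

The characteristic polynomial is
  det(x·I − A) = x^4 + 16*x^3 + 96*x^2 + 256*x + 256 = (x + 4)^4

Eigenvalues and multiplicities (the geometric multiplicity of λ is n − rank(A − λI), which equals the number of Jordan blocks for λ):
  λ = -4: algebraic multiplicity = 4, geometric multiplicity = 2

Determining the block sizes for each eigenvalue:
  λ = -4: with am = 4 and gm = 2, the partition is not yet determined (e.g. several partitions of 4 into 2 parts exist). Let N = A − (-4)·I. Computing rank(N^1) = 2, rank(N^2) = 1, rank(N^3) = 0; the number of blocks of size ≥ j is rank(N^{j−1}) − rank(N^j), giving [2, 1, 1]. So we have 1 block(s) of size 3, 1 block(s) of size 1 → block sizes [3, 1]

Assembling the blocks gives a Jordan form
J =
  [-4,  1,  0,  0]
  [ 0, -4,  1,  0]
  [ 0,  0, -4,  0]
  [ 0,  0,  0, -4]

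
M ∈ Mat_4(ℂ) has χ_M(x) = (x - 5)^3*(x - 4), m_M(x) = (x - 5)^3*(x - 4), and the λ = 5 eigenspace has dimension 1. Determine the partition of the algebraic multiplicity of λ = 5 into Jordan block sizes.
Block sizes for λ = 5: [3]

Step 1 — from the characteristic polynomial, algebraic multiplicity of λ = 5 is 3. From dim ker(M − (5)·I) = 1, there are exactly 1 Jordan blocks for λ = 5.
Step 2 — from the minimal polynomial, the factor (x − 5)^3 tells us the largest block for λ = 5 has size 3.
Step 3 — with total size 3, 1 blocks, and largest block 3, the block sizes (in nonincreasing order) are [3].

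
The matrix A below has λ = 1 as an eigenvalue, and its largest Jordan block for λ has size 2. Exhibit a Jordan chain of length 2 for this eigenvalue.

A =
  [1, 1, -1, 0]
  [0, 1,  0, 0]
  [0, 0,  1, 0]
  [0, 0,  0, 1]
A Jordan chain for λ = 1 of length 2:
v_1 = (1, 0, 0, 0)ᵀ
v_2 = (0, 1, 0, 0)ᵀ

Let N = A − (1)·I. We want v_2 with N^2 v_2 = 0 but N^1 v_2 ≠ 0; then v_{j-1} := N · v_j for j = 2, …, 2.

Pick v_2 = (0, 1, 0, 0)ᵀ.
Then v_1 = N · v_2 = (1, 0, 0, 0)ᵀ.

Sanity check: (A − (1)·I) v_1 = (0, 0, 0, 0)ᵀ = 0. ✓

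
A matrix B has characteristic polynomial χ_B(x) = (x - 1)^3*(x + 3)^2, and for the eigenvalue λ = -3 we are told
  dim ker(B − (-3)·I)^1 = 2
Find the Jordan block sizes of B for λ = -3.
Block sizes for λ = -3: [1, 1]

From the dimensions of kernels of powers, the number of Jordan blocks of size at least j is d_j − d_{j−1} where d_j = dim ker(N^j) (with d_0 = 0). Computing the differences gives [2].
The number of blocks of size exactly k is (#blocks of size ≥ k) − (#blocks of size ≥ k + 1), so the partition is: 2 block(s) of size 1.
In nonincreasing order the block sizes are [1, 1].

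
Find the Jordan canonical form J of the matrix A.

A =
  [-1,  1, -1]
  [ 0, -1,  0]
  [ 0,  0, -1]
J_2(-1) ⊕ J_1(-1)

The characteristic polynomial is
  det(x·I − A) = x^3 + 3*x^2 + 3*x + 1 = (x + 1)^3

Eigenvalues and multiplicities (the geometric multiplicity of λ is n − rank(A − λI), which equals the number of Jordan blocks for λ):
  λ = -1: algebraic multiplicity = 3, geometric multiplicity = 2

Determining the block sizes for each eigenvalue:
  λ = -1: 2 blocks summing to 3 forces exactly one block of size 2 and the rest size 1 → block sizes [2, 1]

Assembling the blocks gives a Jordan form
J =
  [-1,  1,  0]
  [ 0, -1,  0]
  [ 0,  0, -1]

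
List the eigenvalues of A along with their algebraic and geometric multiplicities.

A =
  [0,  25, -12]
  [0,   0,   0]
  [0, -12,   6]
λ = 0: alg = 2, geom = 1; λ = 6: alg = 1, geom = 1

Step 1 — factor the characteristic polynomial to read off the algebraic multiplicities:
  χ_A(x) = x^2*(x - 6)

Step 2 — compute geometric multiplicities via the rank-nullity identity g(λ) = n − rank(A − λI):
  rank(A − (0)·I) = 2, so dim ker(A − (0)·I) = n − 2 = 1
  rank(A − (6)·I) = 2, so dim ker(A − (6)·I) = n − 2 = 1

Summary:
  λ = 0: algebraic multiplicity = 2, geometric multiplicity = 1
  λ = 6: algebraic multiplicity = 1, geometric multiplicity = 1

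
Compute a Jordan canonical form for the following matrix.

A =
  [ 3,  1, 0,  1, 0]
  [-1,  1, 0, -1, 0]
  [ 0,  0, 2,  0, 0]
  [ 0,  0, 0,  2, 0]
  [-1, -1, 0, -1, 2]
J_2(2) ⊕ J_1(2) ⊕ J_1(2) ⊕ J_1(2)

The characteristic polynomial is
  det(x·I − A) = x^5 - 10*x^4 + 40*x^3 - 80*x^2 + 80*x - 32 = (x - 2)^5

Eigenvalues and multiplicities (the geometric multiplicity of λ is n − rank(A − λI), which equals the number of Jordan blocks for λ):
  λ = 2: algebraic multiplicity = 5, geometric multiplicity = 4

Determining the block sizes for each eigenvalue:
  λ = 2: 4 blocks summing to 5 forces exactly one block of size 2 and the rest size 1 → block sizes [2, 1, 1, 1]

Assembling the blocks gives a Jordan form
J =
  [2, 1, 0, 0, 0]
  [0, 2, 0, 0, 0]
  [0, 0, 2, 0, 0]
  [0, 0, 0, 2, 0]
  [0, 0, 0, 0, 2]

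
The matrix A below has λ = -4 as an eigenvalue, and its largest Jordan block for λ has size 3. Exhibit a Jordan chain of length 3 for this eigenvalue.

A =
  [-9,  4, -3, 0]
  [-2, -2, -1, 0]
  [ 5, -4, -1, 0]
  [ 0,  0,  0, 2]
A Jordan chain for λ = -4 of length 3:
v_1 = (2, 1, -2, 0)ᵀ
v_2 = (-5, -2, 5, 0)ᵀ
v_3 = (1, 0, 0, 0)ᵀ

Let N = A − (-4)·I. We want v_3 with N^3 v_3 = 0 but N^2 v_3 ≠ 0; then v_{j-1} := N · v_j for j = 3, …, 2.

Pick v_3 = (1, 0, 0, 0)ᵀ.
Then v_2 = N · v_3 = (-5, -2, 5, 0)ᵀ.
Then v_1 = N · v_2 = (2, 1, -2, 0)ᵀ.

Sanity check: (A − (-4)·I) v_1 = (0, 0, 0, 0)ᵀ = 0. ✓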